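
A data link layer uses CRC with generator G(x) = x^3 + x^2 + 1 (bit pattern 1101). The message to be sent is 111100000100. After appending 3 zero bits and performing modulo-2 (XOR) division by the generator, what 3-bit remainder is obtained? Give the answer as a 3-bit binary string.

Append 3 zeros: 111100000100000. Divide by 1101 (XOR where the leading bit is 1):
  pos 0: 1111 XOR 1101 = 0010
  pos 2: 1000 XOR 1101 = 0101
  pos 3: 1010 XOR 1101 = 0111
  pos 4: 1110 XOR 1101 = 0011
  pos 6: 1101 XOR 1101 = 0000
Remainder (last 3 bits) = 000. This is the CRC / FCS.

000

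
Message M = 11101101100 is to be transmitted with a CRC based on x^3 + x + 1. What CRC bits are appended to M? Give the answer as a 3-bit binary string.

000

Append 3 zeros: 11101101100000. Divide by 1011 (XOR where the leading bit is 1):
  pos 0: 1110 XOR 1011 = 0101
  pos 1: 1011 XOR 1011 = 0000
  pos 5: 1011 XOR 1011 = 0000
Remainder (last 3 bits) = 000. This is the CRC / FCS.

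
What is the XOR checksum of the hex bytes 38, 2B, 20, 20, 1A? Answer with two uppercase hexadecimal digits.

09

XOR the bytes together:
  start with 0x38
  0x38 ⊕ 0x2B = 0x13
  0x13 ⊕ 0x20 = 0x33
  0x33 ⊕ 0x20 = 0x13
  0x13 ⊕ 0x1A = 0x09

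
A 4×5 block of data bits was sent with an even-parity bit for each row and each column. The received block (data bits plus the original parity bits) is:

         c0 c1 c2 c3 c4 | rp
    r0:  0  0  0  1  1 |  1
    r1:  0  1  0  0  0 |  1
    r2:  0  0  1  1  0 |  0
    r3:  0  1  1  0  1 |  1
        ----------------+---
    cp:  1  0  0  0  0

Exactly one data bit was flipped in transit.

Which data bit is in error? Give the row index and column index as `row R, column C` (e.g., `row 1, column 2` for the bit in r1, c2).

row 0, column 0

Recompute each row's even parity and compare to rp:
  r0: data parity 0, sent rp 1 → mismatch
  r1: data parity 1, sent rp 1 → ok
  r2: data parity 0, sent rp 0 → ok
  r3: data parity 1, sent rp 1 → ok
Recompute each column's even parity and compare to cp:
  c0: data parity 0, sent cp 1 → mismatch
  c1: data parity 0, sent cp 0 → ok
  c2: data parity 0, sent cp 0 → ok
  c3: data parity 0, sent cp 0 → ok
  c4: data parity 0, sent cp 0 → ok
Exactly one row (r0) and one column (c0) fail → the flipped bit is at their intersection.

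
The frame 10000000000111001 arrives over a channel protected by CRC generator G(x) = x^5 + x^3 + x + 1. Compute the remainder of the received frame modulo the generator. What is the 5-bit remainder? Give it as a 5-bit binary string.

Modulo-2 division of 10000000000111001 by 101011:
  pos 0: 100000 XOR 101011 = 001011
  pos 2: 101100 XOR 101011 = 000111
  pos 5: 111000 XOR 101011 = 010011
  pos 6: 100111 XOR 101011 = 001100
  pos 8: 110011 XOR 101011 = 011000
  pos 9: 110000 XOR 101011 = 011011
  pos 10: 110110 XOR 101011 = 011101
  pos 11: 111011 XOR 101011 = 010000
Remainder = 10000 (nonzero — an error is detected).

10000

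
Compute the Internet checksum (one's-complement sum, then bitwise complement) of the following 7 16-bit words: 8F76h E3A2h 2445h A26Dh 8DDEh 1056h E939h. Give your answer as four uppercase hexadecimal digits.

3EC5

One's-complement addition (fold any carry out of bit 15 back into bit 0):
  0x8F76 + 0xE3A2 = 0x17318 → wrap carry → 0x7319
  0x7319 + 0x2445 = 0x0975E
  0x975E + 0xA26D = 0x139CB → wrap carry → 0x39CC
  0x39CC + 0x8DDE = 0x0C7AA
  0xC7AA + 0x1056 = 0x0D800
  0xD800 + 0xE939 = 0x1C139 → wrap carry → 0xC13A
One's-complement sum = 0xC13A.
Checksum = ~0xC13A & 0xFFFF = 0x3EC5.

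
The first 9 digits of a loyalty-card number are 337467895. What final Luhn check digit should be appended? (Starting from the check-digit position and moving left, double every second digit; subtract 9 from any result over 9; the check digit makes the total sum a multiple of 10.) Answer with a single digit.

5

Partial digits right→left: 5 9 8 7 6 4 7 3 3
Double every second digit counting from the check-digit position (so the 1st, 3rd, 5th, ... of the partial from the right).
  doubled (with −9 where >9): 1 7 3 5 6 → sum 22
  kept as-is: 9 7 4 3 → sum 23
Total = 22 + 23 = 45.
Check digit = (10 − (45 mod 10)) mod 10 = 5.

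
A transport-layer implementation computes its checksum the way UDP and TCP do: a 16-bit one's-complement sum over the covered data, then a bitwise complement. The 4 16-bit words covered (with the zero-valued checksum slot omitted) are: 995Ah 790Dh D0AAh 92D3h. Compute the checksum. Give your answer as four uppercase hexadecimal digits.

One's-complement addition (fold any carry out of bit 15 back into bit 0):
  0x995A + 0x790D = 0x11267 → wrap carry → 0x1268
  0x1268 + 0xD0AA = 0x0E312
  0xE312 + 0x92D3 = 0x175E5 → wrap carry → 0x75E6
One's-complement sum = 0x75E6.
Checksum = ~0x75E6 & 0xFFFF = 0x8A19.

8A19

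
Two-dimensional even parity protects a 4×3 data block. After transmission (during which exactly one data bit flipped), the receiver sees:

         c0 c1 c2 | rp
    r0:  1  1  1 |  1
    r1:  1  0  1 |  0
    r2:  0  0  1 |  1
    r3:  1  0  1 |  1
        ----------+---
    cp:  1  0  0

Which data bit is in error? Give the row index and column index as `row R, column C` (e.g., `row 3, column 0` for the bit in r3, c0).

Recompute each row's even parity and compare to rp:
  r0: data parity 1, sent rp 1 → ok
  r1: data parity 0, sent rp 0 → ok
  r2: data parity 1, sent rp 1 → ok
  r3: data parity 0, sent rp 1 → mismatch
Recompute each column's even parity and compare to cp:
  c0: data parity 1, sent cp 1 → ok
  c1: data parity 1, sent cp 0 → mismatch
  c2: data parity 0, sent cp 0 → ok
Exactly one row (r3) and one column (c1) fail → the flipped bit is at their intersection.

row 3, column 1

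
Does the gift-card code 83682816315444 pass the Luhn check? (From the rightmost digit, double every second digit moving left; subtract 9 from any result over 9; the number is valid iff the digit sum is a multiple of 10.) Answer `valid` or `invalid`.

invalid

From the right, keep odd positions and double even positions (subtract 9 from any doubled value over 9):
  doubled (positions 2,4,...): 8 1 6 2 4 3 7 → sum 31
  kept (positions 1,3,...): 4 4 1 6 8 8 3 → sum 34
Total = 65.
65 mod 10 = 5, so the number is invalid.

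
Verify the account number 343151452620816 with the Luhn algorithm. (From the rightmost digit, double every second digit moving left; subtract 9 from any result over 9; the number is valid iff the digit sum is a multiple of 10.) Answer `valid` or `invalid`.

From the right, keep odd positions and double even positions (subtract 9 from any doubled value over 9):
  doubled (positions 2,4,...): 2 0 3 1 2 2 8 → sum 18
  kept (positions 1,3,...): 6 8 2 2 4 5 3 3 → sum 33
Total = 51.
51 mod 10 = 1, so the number is invalid.

invalid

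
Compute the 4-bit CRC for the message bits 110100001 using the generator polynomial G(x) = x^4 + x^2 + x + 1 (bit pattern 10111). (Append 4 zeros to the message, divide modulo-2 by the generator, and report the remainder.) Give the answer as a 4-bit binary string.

1010

Append 4 zeros: 1101000010000. Divide by 10111 (XOR where the leading bit is 1):
  pos 0: 11010 XOR 10111 = 01101
  pos 1: 11010 XOR 10111 = 01101
  pos 2: 11010 XOR 10111 = 01101
  pos 3: 11010 XOR 10111 = 01101
  pos 4: 11011 XOR 10111 = 01100
  pos 5: 11000 XOR 10111 = 01111
  pos 6: 11110 XOR 10111 = 01001
  pos 7: 10010 XOR 10111 = 00101
Remainder (last 4 bits) = 1010. This is the CRC / FCS.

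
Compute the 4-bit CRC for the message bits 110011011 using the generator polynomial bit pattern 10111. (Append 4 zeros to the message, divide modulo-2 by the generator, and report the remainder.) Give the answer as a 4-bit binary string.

Append 4 zeros: 1100110110000. Divide by 10111 (XOR where the leading bit is 1):
  pos 0: 11001 XOR 10111 = 01110
  pos 1: 11101 XOR 10111 = 01010
  pos 2: 10100 XOR 10111 = 00011
  pos 5: 11110 XOR 10111 = 01001
  pos 6: 10010 XOR 10111 = 00101
  pos 8: 10100 XOR 10111 = 00011
Remainder (last 4 bits) = 0011. This is the CRC / FCS.

0011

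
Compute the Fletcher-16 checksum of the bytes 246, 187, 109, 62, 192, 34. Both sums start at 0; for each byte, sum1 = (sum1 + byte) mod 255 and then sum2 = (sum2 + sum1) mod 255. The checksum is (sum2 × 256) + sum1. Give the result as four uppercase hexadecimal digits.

8841

Running sums (mod 255):
  after byte 0 (246): sum1=246, sum2=246
  after byte 1 (187): sum1=178, sum2=169
  after byte 2 (109): sum1=32, sum2=201
  after byte 3 (62): sum1=94, sum2=40
  after byte 4 (192): sum1=31, sum2=71
  after byte 5 (34): sum1=65, sum2=136
Checksum = sum2·256 + sum1 = 136·256 + 65 = 34881 = 0x8841.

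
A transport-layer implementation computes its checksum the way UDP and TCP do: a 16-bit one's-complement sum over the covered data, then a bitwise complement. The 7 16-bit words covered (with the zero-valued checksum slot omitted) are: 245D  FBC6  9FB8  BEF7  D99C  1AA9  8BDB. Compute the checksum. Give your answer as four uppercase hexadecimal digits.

010A

One's-complement addition (fold any carry out of bit 15 back into bit 0):
  0x245D + 0xFBC6 = 0x12023 → wrap carry → 0x2024
  0x2024 + 0x9FB8 = 0x0BFDC
  0xBFDC + 0xBEF7 = 0x17ED3 → wrap carry → 0x7ED4
  0x7ED4 + 0xD99C = 0x15870 → wrap carry → 0x5871
  0x5871 + 0x1AA9 = 0x0731A
  0x731A + 0x8BDB = 0x0FEF5
One's-complement sum = 0xFEF5.
Checksum = ~0xFEF5 & 0xFFFF = 0x010A.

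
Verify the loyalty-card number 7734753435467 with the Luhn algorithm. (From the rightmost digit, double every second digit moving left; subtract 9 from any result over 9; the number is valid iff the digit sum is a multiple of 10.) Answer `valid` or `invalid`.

valid

From the right, keep odd positions and double even positions (subtract 9 from any doubled value over 9):
  doubled (positions 2,4,...): 3 1 8 1 8 5 → sum 26
  kept (positions 1,3,...): 7 4 3 3 7 3 7 → sum 34
Total = 60.
60 mod 10 = 0, so the number is valid.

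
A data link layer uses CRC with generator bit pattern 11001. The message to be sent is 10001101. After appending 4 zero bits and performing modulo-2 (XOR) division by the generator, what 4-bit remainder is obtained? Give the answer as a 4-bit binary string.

1100

Append 4 zeros: 100011010000. Divide by 11001 (XOR where the leading bit is 1):
  pos 0: 10001 XOR 11001 = 01000
  pos 1: 10001 XOR 11001 = 01000
  pos 2: 10000 XOR 11001 = 01001
  pos 3: 10011 XOR 11001 = 01010
  pos 4: 10100 XOR 11001 = 01101
  pos 5: 11010 XOR 11001 = 00011
Remainder (last 4 bits) = 1100. This is the CRC / FCS.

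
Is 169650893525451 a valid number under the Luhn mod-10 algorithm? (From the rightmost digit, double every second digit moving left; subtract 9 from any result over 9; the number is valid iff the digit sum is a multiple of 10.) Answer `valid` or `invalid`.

invalid

From the right, keep odd positions and double even positions (subtract 9 from any doubled value over 9):
  doubled (positions 2,4,...): 1 1 1 9 0 3 3 → sum 18
  kept (positions 1,3,...): 1 4 2 3 8 5 9 1 → sum 33
Total = 51.
51 mod 10 = 1, so the number is invalid.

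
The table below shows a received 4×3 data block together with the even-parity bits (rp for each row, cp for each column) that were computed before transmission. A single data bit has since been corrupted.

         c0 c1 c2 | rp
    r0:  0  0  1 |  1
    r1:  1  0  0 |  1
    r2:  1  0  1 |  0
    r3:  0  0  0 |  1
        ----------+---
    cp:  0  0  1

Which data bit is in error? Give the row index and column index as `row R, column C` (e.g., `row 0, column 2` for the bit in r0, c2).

row 3, column 2

Recompute each row's even parity and compare to rp:
  r0: data parity 1, sent rp 1 → ok
  r1: data parity 1, sent rp 1 → ok
  r2: data parity 0, sent rp 0 → ok
  r3: data parity 0, sent rp 1 → mismatch
Recompute each column's even parity and compare to cp:
  c0: data parity 0, sent cp 0 → ok
  c1: data parity 0, sent cp 0 → ok
  c2: data parity 0, sent cp 1 → mismatch
Exactly one row (r3) and one column (c2) fail → the flipped bit is at their intersection.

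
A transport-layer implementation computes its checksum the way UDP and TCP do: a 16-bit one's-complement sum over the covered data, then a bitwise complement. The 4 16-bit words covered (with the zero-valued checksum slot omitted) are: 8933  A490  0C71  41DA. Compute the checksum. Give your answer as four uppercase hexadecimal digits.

One's-complement addition (fold any carry out of bit 15 back into bit 0):
  0x8933 + 0xA490 = 0x12DC3 → wrap carry → 0x2DC4
  0x2DC4 + 0x0C71 = 0x03A35
  0x3A35 + 0x41DA = 0x07C0F
One's-complement sum = 0x7C0F.
Checksum = ~0x7C0F & 0xFFFF = 0x83F0.

83F0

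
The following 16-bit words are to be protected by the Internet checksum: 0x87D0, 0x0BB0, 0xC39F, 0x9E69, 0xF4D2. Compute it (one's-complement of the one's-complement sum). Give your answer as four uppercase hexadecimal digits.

15A3

One's-complement addition (fold any carry out of bit 15 back into bit 0):
  0x87D0 + 0x0BB0 = 0x09380
  0x9380 + 0xC39F = 0x1571F → wrap carry → 0x5720
  0x5720 + 0x9E69 = 0x0F589
  0xF589 + 0xF4D2 = 0x1EA5B → wrap carry → 0xEA5C
One's-complement sum = 0xEA5C.
Checksum = ~0xEA5C & 0xFFFF = 0x15A3.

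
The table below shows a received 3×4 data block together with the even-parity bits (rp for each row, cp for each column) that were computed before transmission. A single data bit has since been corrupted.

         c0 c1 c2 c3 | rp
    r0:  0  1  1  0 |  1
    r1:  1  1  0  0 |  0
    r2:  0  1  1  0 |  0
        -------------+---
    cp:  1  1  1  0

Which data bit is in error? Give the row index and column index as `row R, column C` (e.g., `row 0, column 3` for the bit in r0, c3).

Recompute each row's even parity and compare to rp:
  r0: data parity 0, sent rp 1 → mismatch
  r1: data parity 0, sent rp 0 → ok
  r2: data parity 0, sent rp 0 → ok
Recompute each column's even parity and compare to cp:
  c0: data parity 1, sent cp 1 → ok
  c1: data parity 1, sent cp 1 → ok
  c2: data parity 0, sent cp 1 → mismatch
  c3: data parity 0, sent cp 0 → ok
Exactly one row (r0) and one column (c2) fail → the flipped bit is at their intersection.

row 0, column 2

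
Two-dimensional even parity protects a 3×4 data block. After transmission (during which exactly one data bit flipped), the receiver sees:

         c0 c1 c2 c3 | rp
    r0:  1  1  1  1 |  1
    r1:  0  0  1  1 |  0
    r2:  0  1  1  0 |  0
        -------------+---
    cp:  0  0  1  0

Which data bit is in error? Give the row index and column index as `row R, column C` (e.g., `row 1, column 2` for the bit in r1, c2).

Recompute each row's even parity and compare to rp:
  r0: data parity 0, sent rp 1 → mismatch
  r1: data parity 0, sent rp 0 → ok
  r2: data parity 0, sent rp 0 → ok
Recompute each column's even parity and compare to cp:
  c0: data parity 1, sent cp 0 → mismatch
  c1: data parity 0, sent cp 0 → ok
  c2: data parity 1, sent cp 1 → ok
  c3: data parity 0, sent cp 0 → ok
Exactly one row (r0) and one column (c0) fail → the flipped bit is at their intersection.

row 0, column 0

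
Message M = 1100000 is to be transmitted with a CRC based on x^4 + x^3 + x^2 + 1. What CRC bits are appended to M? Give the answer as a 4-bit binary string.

Append 4 zeros: 11000000000. Divide by 11101 (XOR where the leading bit is 1):
  pos 0: 11000 XOR 11101 = 00101
  pos 2: 10100 XOR 11101 = 01001
  pos 3: 10010 XOR 11101 = 01111
  pos 4: 11110 XOR 11101 = 00011
Remainder (last 4 bits) = 1100. This is the CRC / FCS.

1100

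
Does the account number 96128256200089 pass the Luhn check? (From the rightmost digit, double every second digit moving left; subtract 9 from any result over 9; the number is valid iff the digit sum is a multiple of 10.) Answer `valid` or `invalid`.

From the right, keep odd positions and double even positions (subtract 9 from any doubled value over 9):
  doubled (positions 2,4,...): 7 0 4 1 7 2 9 → sum 30
  kept (positions 1,3,...): 9 0 0 6 2 2 6 → sum 25
Total = 55.
55 mod 10 = 5, so the number is invalid.

invalid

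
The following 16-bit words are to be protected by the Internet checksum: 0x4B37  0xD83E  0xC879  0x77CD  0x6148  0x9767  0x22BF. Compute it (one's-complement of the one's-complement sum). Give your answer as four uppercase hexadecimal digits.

One's-complement addition (fold any carry out of bit 15 back into bit 0):
  0x4B37 + 0xD83E = 0x12375 → wrap carry → 0x2376
  0x2376 + 0xC879 = 0x0EBEF
  0xEBEF + 0x77CD = 0x163BC → wrap carry → 0x63BD
  0x63BD + 0x6148 = 0x0C505
  0xC505 + 0x9767 = 0x15C6C → wrap carry → 0x5C6D
  0x5C6D + 0x22BF = 0x07F2C
One's-complement sum = 0x7F2C.
Checksum = ~0x7F2C & 0xFFFF = 0x80D3.

80D3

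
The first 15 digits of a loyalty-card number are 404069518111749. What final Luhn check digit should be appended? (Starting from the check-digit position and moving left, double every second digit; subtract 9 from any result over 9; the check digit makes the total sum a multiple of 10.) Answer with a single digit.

1

Partial digits right→left: 9 4 7 1 1 1 8 1 5 9 6 0 4 0 4
Double every second digit counting from the check-digit position (so the 1st, 3rd, 5th, ... of the partial from the right).
  doubled (with −9 where >9): 9 5 2 7 1 3 8 8 → sum 43
  kept as-is: 4 1 1 1 9 0 0 → sum 16
Total = 43 + 16 = 59.
Check digit = (10 − (59 mod 10)) mod 10 = 1.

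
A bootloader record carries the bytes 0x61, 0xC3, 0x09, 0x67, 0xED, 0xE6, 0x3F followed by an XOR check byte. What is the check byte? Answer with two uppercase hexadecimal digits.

F8

XOR the bytes together:
  start with 0x61
  0x61 ⊕ 0xC3 = 0xA2
  0xA2 ⊕ 0x09 = 0xAB
  0xAB ⊕ 0x67 = 0xCC
  0xCC ⊕ 0xED = 0x21
  0x21 ⊕ 0xE6 = 0xC7
  0xC7 ⊕ 0x3F = 0xF8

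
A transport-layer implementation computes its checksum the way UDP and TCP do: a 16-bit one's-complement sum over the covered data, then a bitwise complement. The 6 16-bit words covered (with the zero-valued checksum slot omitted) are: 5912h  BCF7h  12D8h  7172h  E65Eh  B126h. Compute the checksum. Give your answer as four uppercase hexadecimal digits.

CE25

One's-complement addition (fold any carry out of bit 15 back into bit 0):
  0x5912 + 0xBCF7 = 0x11609 → wrap carry → 0x160A
  0x160A + 0x12D8 = 0x028E2
  0x28E2 + 0x7172 = 0x09A54
  0x9A54 + 0xE65E = 0x180B2 → wrap carry → 0x80B3
  0x80B3 + 0xB126 = 0x131D9 → wrap carry → 0x31DA
One's-complement sum = 0x31DA.
Checksum = ~0x31DA & 0xFFFF = 0xCE25.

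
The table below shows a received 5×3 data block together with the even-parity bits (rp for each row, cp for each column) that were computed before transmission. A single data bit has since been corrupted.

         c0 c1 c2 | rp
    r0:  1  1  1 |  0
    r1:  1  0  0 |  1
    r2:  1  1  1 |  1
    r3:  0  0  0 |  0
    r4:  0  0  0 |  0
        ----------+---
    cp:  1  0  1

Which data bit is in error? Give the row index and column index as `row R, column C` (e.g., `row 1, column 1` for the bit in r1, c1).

Recompute each row's even parity and compare to rp:
  r0: data parity 1, sent rp 0 → mismatch
  r1: data parity 1, sent rp 1 → ok
  r2: data parity 1, sent rp 1 → ok
  r3: data parity 0, sent rp 0 → ok
  r4: data parity 0, sent rp 0 → ok
Recompute each column's even parity and compare to cp:
  c0: data parity 1, sent cp 1 → ok
  c1: data parity 0, sent cp 0 → ok
  c2: data parity 0, sent cp 1 → mismatch
Exactly one row (r0) and one column (c2) fail → the flipped bit is at their intersection.

row 0, column 2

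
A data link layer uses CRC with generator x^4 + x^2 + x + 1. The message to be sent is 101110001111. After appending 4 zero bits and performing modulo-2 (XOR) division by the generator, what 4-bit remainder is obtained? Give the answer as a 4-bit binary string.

0011

Append 4 zeros: 1011100011110000. Divide by 10111 (XOR where the leading bit is 1):
  pos 0: 10111 XOR 10111 = 00000
  pos 8: 11110 XOR 10111 = 01001
  pos 9: 10010 XOR 10111 = 00101
  pos 11: 10100 XOR 10111 = 00011
Remainder (last 4 bits) = 0011. This is the CRC / FCS.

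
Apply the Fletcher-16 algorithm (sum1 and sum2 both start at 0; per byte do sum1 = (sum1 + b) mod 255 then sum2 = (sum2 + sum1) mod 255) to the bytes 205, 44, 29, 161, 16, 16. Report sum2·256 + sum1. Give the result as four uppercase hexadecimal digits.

Running sums (mod 255):
  after byte 0 (205): sum1=205, sum2=205
  after byte 1 (44): sum1=249, sum2=199
  after byte 2 (29): sum1=23, sum2=222
  after byte 3 (161): sum1=184, sum2=151
  after byte 4 (16): sum1=200, sum2=96
  after byte 5 (16): sum1=216, sum2=57
Checksum = sum2·256 + sum1 = 57·256 + 216 = 14808 = 0x39D8.

39D8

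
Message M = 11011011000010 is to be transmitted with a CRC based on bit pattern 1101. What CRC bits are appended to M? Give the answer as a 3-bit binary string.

Append 3 zeros: 11011011000010000. Divide by 1101 (XOR where the leading bit is 1):
  pos 0: 1101 XOR 1101 = 0000
  pos 4: 1011 XOR 1101 = 0110
  pos 5: 1100 XOR 1101 = 0001
  pos 8: 1000 XOR 1101 = 0101
  pos 9: 1011 XOR 1101 = 0110
  pos 10: 1100 XOR 1101 = 0001
  pos 13: 1000 XOR 1101 = 0101
Remainder (last 3 bits) = 101. This is the CRC / FCS.

101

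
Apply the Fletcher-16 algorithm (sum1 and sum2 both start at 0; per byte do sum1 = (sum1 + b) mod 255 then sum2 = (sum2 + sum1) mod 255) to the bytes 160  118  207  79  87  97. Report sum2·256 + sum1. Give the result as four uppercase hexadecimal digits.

Running sums (mod 255):
  after byte 0 (160): sum1=160, sum2=160
  after byte 1 (118): sum1=23, sum2=183
  after byte 2 (207): sum1=230, sum2=158
  after byte 3 (79): sum1=54, sum2=212
  after byte 4 (87): sum1=141, sum2=98
  after byte 5 (97): sum1=238, sum2=81
Checksum = sum2·256 + sum1 = 81·256 + 238 = 20974 = 0x51EE.

51EE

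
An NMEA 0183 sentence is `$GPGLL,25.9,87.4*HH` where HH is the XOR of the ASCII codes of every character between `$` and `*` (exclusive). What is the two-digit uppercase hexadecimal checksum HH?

55

XOR the ASCII codes of the payload characters:
  'G' = 0x47 → acc = 0x47
  'P' = 0x50 → acc = 0x17
  'G' = 0x47 → acc = 0x50
  'L' = 0x4C → acc = 0x1C
  'L' = 0x4C → acc = 0x50
  ',' = 0x2C → acc = 0x7C
  '2' = 0x32 → acc = 0x4E
  '5' = 0x35 → acc = 0x7B
  '.' = 0x2E → acc = 0x55
  '9' = 0x39 → acc = 0x6C
  ',' = 0x2C → acc = 0x40
  '8' = 0x38 → acc = 0x78
  '7' = 0x37 → acc = 0x4F
  '.' = 0x2E → acc = 0x61
  '4' = 0x34 → acc = 0x55
Checksum = 0x55.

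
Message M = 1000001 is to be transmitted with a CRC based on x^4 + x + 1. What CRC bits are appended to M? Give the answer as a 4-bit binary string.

0100

Append 4 zeros: 10000010000. Divide by 10011 (XOR where the leading bit is 1):
  pos 0: 10000 XOR 10011 = 00011
  pos 3: 11010 XOR 10011 = 01001
  pos 4: 10010 XOR 10011 = 00001
Remainder (last 4 bits) = 0100. This is the CRC / FCS.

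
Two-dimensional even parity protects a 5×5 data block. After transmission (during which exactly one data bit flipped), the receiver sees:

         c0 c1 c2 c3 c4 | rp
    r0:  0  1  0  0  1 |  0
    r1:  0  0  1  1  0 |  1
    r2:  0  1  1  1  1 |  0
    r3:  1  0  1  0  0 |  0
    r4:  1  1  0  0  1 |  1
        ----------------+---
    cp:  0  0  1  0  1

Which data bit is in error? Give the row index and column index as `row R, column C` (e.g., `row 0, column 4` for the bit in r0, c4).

row 1, column 1

Recompute each row's even parity and compare to rp:
  r0: data parity 0, sent rp 0 → ok
  r1: data parity 0, sent rp 1 → mismatch
  r2: data parity 0, sent rp 0 → ok
  r3: data parity 0, sent rp 0 → ok
  r4: data parity 1, sent rp 1 → ok
Recompute each column's even parity and compare to cp:
  c0: data parity 0, sent cp 0 → ok
  c1: data parity 1, sent cp 0 → mismatch
  c2: data parity 1, sent cp 1 → ok
  c3: data parity 0, sent cp 0 → ok
  c4: data parity 1, sent cp 1 → ok
Exactly one row (r1) and one column (c1) fail → the flipped bit is at their intersection.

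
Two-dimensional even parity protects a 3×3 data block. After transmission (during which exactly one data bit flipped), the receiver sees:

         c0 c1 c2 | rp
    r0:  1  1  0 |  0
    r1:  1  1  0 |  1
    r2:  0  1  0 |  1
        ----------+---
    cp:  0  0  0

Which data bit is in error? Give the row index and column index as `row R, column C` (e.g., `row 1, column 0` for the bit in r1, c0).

row 1, column 1

Recompute each row's even parity and compare to rp:
  r0: data parity 0, sent rp 0 → ok
  r1: data parity 0, sent rp 1 → mismatch
  r2: data parity 1, sent rp 1 → ok
Recompute each column's even parity and compare to cp:
  c0: data parity 0, sent cp 0 → ok
  c1: data parity 1, sent cp 0 → mismatch
  c2: data parity 0, sent cp 0 → ok
Exactly one row (r1) and one column (c1) fail → the flipped bit is at their intersection.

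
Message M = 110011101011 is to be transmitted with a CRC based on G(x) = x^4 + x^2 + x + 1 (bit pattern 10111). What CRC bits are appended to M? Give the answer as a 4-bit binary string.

0000

Append 4 zeros: 1100111010110000. Divide by 10111 (XOR where the leading bit is 1):
  pos 0: 11001 XOR 10111 = 01110
  pos 1: 11101 XOR 10111 = 01010
  pos 2: 10101 XOR 10111 = 00010
  pos 5: 10010 XOR 10111 = 00101
  pos 7: 10111 XOR 10111 = 00000
Remainder (last 4 bits) = 0000. This is the CRC / FCS.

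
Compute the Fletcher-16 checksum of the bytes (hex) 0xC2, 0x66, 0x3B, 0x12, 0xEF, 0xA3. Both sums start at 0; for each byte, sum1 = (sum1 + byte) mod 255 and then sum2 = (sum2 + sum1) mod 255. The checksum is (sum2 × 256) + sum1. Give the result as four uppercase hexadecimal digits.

370A

Running sums (mod 255):
  after byte 0 (0xC2): sum1=194, sum2=194
  after byte 1 (0x66): sum1=41, sum2=235
  after byte 2 (0x3B): sum1=100, sum2=80
  after byte 3 (0x12): sum1=118, sum2=198
  after byte 4 (0xEF): sum1=102, sum2=45
  after byte 5 (0xA3): sum1=10, sum2=55
Checksum = sum2·256 + sum1 = 55·256 + 10 = 14090 = 0x370A.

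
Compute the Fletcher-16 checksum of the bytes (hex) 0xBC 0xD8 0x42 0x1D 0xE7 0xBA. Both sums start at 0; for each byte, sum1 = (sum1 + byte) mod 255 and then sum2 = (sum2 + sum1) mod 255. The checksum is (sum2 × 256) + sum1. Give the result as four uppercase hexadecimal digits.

9397

Running sums (mod 255):
  after byte 0 (0xBC): sum1=188, sum2=188
  after byte 1 (0xD8): sum1=149, sum2=82
  after byte 2 (0x42): sum1=215, sum2=42
  after byte 3 (0x1D): sum1=244, sum2=31
  after byte 4 (0xE7): sum1=220, sum2=251
  after byte 5 (0xBA): sum1=151, sum2=147
Checksum = sum2·256 + sum1 = 147·256 + 151 = 37783 = 0x9397.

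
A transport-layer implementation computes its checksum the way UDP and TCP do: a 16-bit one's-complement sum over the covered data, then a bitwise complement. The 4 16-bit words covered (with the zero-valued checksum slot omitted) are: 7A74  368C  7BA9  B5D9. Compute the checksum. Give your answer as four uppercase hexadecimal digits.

1D7C

One's-complement addition (fold any carry out of bit 15 back into bit 0):
  0x7A74 + 0x368C = 0x0B100
  0xB100 + 0x7BA9 = 0x12CA9 → wrap carry → 0x2CAA
  0x2CAA + 0xB5D9 = 0x0E283
One's-complement sum = 0xE283.
Checksum = ~0xE283 & 0xFFFF = 0x1D7C.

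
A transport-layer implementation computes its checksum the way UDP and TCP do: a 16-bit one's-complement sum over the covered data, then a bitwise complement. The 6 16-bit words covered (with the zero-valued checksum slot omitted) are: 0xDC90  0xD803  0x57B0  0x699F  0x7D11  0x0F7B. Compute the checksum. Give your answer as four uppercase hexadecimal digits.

One's-complement addition (fold any carry out of bit 15 back into bit 0):
  0xDC90 + 0xD803 = 0x1B493 → wrap carry → 0xB494
  0xB494 + 0x57B0 = 0x10C44 → wrap carry → 0x0C45
  0x0C45 + 0x699F = 0x075E4
  0x75E4 + 0x7D11 = 0x0F2F5
  0xF2F5 + 0x0F7B = 0x10270 → wrap carry → 0x0271
One's-complement sum = 0x0271.
Checksum = ~0x0271 & 0xFFFF = 0xFD8E.

FD8E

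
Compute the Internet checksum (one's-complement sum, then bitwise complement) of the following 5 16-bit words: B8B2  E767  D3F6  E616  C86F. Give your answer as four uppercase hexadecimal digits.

One's-complement addition (fold any carry out of bit 15 back into bit 0):
  0xB8B2 + 0xE767 = 0x1A019 → wrap carry → 0xA01A
  0xA01A + 0xD3F6 = 0x17410 → wrap carry → 0x7411
  0x7411 + 0xE616 = 0x15A27 → wrap carry → 0x5A28
  0x5A28 + 0xC86F = 0x12297 → wrap carry → 0x2298
One's-complement sum = 0x2298.
Checksum = ~0x2298 & 0xFFFF = 0xDD67.

DD67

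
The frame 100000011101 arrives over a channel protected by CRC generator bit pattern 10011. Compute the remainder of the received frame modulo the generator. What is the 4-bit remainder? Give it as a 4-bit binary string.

Modulo-2 division of 100000011101 by 10011:
  pos 0: 10000 XOR 10011 = 00011
  pos 3: 11001 XOR 10011 = 01010
  pos 4: 10101 XOR 10011 = 00110
  pos 6: 11010 XOR 10011 = 01001
  pos 7: 10011 XOR 10011 = 00000
Remainder = 0000 (zero — the frame passes the CRC check).

0000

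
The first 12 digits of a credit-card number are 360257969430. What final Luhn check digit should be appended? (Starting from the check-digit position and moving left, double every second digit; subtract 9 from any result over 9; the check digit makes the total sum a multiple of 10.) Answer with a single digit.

8

Partial digits right→left: 0 3 4 9 6 9 7 5 2 0 6 3
Double every second digit counting from the check-digit position (so the 1st, 3rd, 5th, ... of the partial from the right).
  doubled (with −9 where >9): 0 8 3 5 4 3 → sum 23
  kept as-is: 3 9 9 5 0 3 → sum 29
Total = 23 + 29 = 52.
Check digit = (10 − (52 mod 10)) mod 10 = 8.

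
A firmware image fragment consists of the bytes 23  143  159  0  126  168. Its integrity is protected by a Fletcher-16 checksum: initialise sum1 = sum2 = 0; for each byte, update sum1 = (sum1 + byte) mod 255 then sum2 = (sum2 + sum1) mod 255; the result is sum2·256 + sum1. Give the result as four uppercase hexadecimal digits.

7C6D

Running sums (mod 255):
  after byte 0 (23): sum1=23, sum2=23
  after byte 1 (143): sum1=166, sum2=189
  after byte 2 (159): sum1=70, sum2=4
  after byte 3 (0): sum1=70, sum2=74
  after byte 4 (126): sum1=196, sum2=15
  after byte 5 (168): sum1=109, sum2=124
Checksum = sum2·256 + sum1 = 124·256 + 109 = 31853 = 0x7C6D.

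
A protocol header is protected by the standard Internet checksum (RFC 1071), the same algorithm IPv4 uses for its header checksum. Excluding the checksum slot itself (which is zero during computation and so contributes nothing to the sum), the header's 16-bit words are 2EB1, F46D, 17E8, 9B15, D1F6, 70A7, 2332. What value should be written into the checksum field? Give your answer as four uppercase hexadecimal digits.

C412

One's-complement addition (fold any carry out of bit 15 back into bit 0):
  0x2EB1 + 0xF46D = 0x1231E → wrap carry → 0x231F
  0x231F + 0x17E8 = 0x03B07
  0x3B07 + 0x9B15 = 0x0D61C
  0xD61C + 0xD1F6 = 0x1A812 → wrap carry → 0xA813
  0xA813 + 0x70A7 = 0x118BA → wrap carry → 0x18BB
  0x18BB + 0x2332 = 0x03BED
One's-complement sum = 0x3BED.
Checksum = ~0x3BED & 0xFFFF = 0xC412.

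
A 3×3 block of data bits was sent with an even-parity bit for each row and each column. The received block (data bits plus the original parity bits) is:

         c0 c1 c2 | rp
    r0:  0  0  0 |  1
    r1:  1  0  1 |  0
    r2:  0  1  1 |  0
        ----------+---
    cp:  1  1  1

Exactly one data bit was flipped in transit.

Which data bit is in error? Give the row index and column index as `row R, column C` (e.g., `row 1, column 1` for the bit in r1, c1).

row 0, column 2

Recompute each row's even parity and compare to rp:
  r0: data parity 0, sent rp 1 → mismatch
  r1: data parity 0, sent rp 0 → ok
  r2: data parity 0, sent rp 0 → ok
Recompute each column's even parity and compare to cp:
  c0: data parity 1, sent cp 1 → ok
  c1: data parity 1, sent cp 1 → ok
  c2: data parity 0, sent cp 1 → mismatch
Exactly one row (r0) and one column (c2) fail → the flipped bit is at their intersection.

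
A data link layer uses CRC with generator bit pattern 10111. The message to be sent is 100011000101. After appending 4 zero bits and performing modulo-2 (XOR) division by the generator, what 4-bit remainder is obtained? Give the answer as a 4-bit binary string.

0001

Append 4 zeros: 1000110001010000. Divide by 10111 (XOR where the leading bit is 1):
  pos 0: 10001 XOR 10111 = 00110
  pos 2: 11010 XOR 10111 = 01101
  pos 3: 11010 XOR 10111 = 01101
  pos 4: 11010 XOR 10111 = 01101
  pos 5: 11011 XOR 10111 = 01100
  pos 6: 11000 XOR 10111 = 01111
  pos 7: 11111 XOR 10111 = 01000
  pos 8: 10000 XOR 10111 = 00111
  pos 10: 11100 XOR 10111 = 01011
  pos 11: 10110 XOR 10111 = 00001
Remainder (last 4 bits) = 0001. This is the CRC / FCS.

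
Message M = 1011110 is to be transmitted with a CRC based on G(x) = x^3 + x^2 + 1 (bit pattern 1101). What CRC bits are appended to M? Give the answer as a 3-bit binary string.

111

Append 3 zeros: 1011110000. Divide by 1101 (XOR where the leading bit is 1):
  pos 0: 1011 XOR 1101 = 0110
  pos 1: 1101 XOR 1101 = 0000
  pos 5: 1000 XOR 1101 = 0101
  pos 6: 1010 XOR 1101 = 0111
Remainder (last 3 bits) = 111. This is the CRC / FCS.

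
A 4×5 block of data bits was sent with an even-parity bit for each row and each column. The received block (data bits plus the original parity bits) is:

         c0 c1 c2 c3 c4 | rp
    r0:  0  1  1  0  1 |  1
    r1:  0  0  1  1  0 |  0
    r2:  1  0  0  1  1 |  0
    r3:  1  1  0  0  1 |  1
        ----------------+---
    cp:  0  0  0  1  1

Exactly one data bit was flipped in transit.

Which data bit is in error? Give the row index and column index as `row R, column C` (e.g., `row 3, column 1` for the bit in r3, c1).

Recompute each row's even parity and compare to rp:
  r0: data parity 1, sent rp 1 → ok
  r1: data parity 0, sent rp 0 → ok
  r2: data parity 1, sent rp 0 → mismatch
  r3: data parity 1, sent rp 1 → ok
Recompute each column's even parity and compare to cp:
  c0: data parity 0, sent cp 0 → ok
  c1: data parity 0, sent cp 0 → ok
  c2: data parity 0, sent cp 0 → ok
  c3: data parity 0, sent cp 1 → mismatch
  c4: data parity 1, sent cp 1 → ok
Exactly one row (r2) and one column (c3) fail → the flipped bit is at their intersection.

row 2, column 3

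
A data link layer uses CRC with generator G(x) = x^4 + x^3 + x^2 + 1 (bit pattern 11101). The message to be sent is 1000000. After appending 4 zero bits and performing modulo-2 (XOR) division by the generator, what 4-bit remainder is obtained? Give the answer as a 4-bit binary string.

Append 4 zeros: 10000000000. Divide by 11101 (XOR where the leading bit is 1):
  pos 0: 10000 XOR 11101 = 01101
  pos 1: 11010 XOR 11101 = 00111
  pos 3: 11100 XOR 11101 = 00001
Remainder (last 4 bits) = 1000. This is the CRC / FCS.

1000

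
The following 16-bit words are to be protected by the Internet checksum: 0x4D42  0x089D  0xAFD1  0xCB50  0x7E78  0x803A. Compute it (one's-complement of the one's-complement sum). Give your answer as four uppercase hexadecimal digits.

304B

One's-complement addition (fold any carry out of bit 15 back into bit 0):
  0x4D42 + 0x089D = 0x055DF
  0x55DF + 0xAFD1 = 0x105B0 → wrap carry → 0x05B1
  0x05B1 + 0xCB50 = 0x0D101
  0xD101 + 0x7E78 = 0x14F79 → wrap carry → 0x4F7A
  0x4F7A + 0x803A = 0x0CFB4
One's-complement sum = 0xCFB4.
Checksum = ~0xCFB4 & 0xFFFF = 0x304B.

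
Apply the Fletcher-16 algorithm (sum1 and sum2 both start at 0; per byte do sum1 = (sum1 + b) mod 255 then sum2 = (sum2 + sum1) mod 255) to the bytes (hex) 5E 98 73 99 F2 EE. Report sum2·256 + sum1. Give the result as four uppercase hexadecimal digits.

A0E5

Running sums (mod 255):
  after byte 0 (5E): sum1=94, sum2=94
  after byte 1 (98): sum1=246, sum2=85
  after byte 2 (73): sum1=106, sum2=191
  after byte 3 (99): sum1=4, sum2=195
  after byte 4 (F2): sum1=246, sum2=186
  after byte 5 (EE): sum1=229, sum2=160
Checksum = sum2·256 + sum1 = 160·256 + 229 = 41189 = 0xA0E5.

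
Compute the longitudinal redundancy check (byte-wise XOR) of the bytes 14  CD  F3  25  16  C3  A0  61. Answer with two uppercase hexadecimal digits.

XOR the bytes together:
  start with 0x14
  0x14 ⊕ 0xCD = 0xD9
  0xD9 ⊕ 0xF3 = 0x2A
  0x2A ⊕ 0x25 = 0x0F
  0x0F ⊕ 0x16 = 0x19
  0x19 ⊕ 0xC3 = 0xDA
  0xDA ⊕ 0xA0 = 0x7A
  0x7A ⊕ 0x61 = 0x1B

1B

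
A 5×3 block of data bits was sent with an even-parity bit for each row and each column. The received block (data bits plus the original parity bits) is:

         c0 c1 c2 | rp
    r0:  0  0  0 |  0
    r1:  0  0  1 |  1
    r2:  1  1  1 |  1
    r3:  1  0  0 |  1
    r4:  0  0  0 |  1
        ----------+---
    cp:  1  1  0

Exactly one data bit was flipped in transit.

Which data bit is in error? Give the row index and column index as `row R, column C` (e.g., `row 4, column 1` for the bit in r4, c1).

row 4, column 0

Recompute each row's even parity and compare to rp:
  r0: data parity 0, sent rp 0 → ok
  r1: data parity 1, sent rp 1 → ok
  r2: data parity 1, sent rp 1 → ok
  r3: data parity 1, sent rp 1 → ok
  r4: data parity 0, sent rp 1 → mismatch
Recompute each column's even parity and compare to cp:
  c0: data parity 0, sent cp 1 → mismatch
  c1: data parity 1, sent cp 1 → ok
  c2: data parity 0, sent cp 0 → ok
Exactly one row (r4) and one column (c0) fail → the flipped bit is at their intersection.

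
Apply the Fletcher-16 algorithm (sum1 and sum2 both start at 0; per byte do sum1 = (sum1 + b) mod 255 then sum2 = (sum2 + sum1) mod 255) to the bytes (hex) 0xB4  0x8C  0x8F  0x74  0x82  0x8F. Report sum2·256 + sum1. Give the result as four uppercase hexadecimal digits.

2B57

Running sums (mod 255):
  after byte 0 (0xB4): sum1=180, sum2=180
  after byte 1 (0x8C): sum1=65, sum2=245
  after byte 2 (0x8F): sum1=208, sum2=198
  after byte 3 (0x74): sum1=69, sum2=12
  after byte 4 (0x82): sum1=199, sum2=211
  after byte 5 (0x8F): sum1=87, sum2=43
Checksum = sum2·256 + sum1 = 43·256 + 87 = 11095 = 0x2B57.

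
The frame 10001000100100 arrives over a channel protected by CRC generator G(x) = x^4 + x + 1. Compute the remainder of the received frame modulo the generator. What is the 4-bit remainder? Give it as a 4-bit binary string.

0101

Modulo-2 division of 10001000100100 by 10011:
  pos 0: 10001 XOR 10011 = 00010
  pos 3: 10000 XOR 10011 = 00011
  pos 6: 11100 XOR 10011 = 01111
  pos 7: 11111 XOR 10011 = 01100
  pos 8: 11000 XOR 10011 = 01011
  pos 9: 10110 XOR 10011 = 00101
Remainder = 0101 (nonzero — an error is detected).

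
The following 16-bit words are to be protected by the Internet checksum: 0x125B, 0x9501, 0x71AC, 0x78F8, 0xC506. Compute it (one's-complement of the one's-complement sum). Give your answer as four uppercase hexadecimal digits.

One's-complement addition (fold any carry out of bit 15 back into bit 0):
  0x125B + 0x9501 = 0x0A75C
  0xA75C + 0x71AC = 0x11908 → wrap carry → 0x1909
  0x1909 + 0x78F8 = 0x09201
  0x9201 + 0xC506 = 0x15707 → wrap carry → 0x5708
One's-complement sum = 0x5708.
Checksum = ~0x5708 & 0xFFFF = 0xA8F7.

A8F7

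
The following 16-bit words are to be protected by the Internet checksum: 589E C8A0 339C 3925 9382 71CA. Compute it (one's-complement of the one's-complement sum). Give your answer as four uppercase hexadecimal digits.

6CB2

One's-complement addition (fold any carry out of bit 15 back into bit 0):
  0x589E + 0xC8A0 = 0x1213E → wrap carry → 0x213F
  0x213F + 0x339C = 0x054DB
  0x54DB + 0x3925 = 0x08E00
  0x8E00 + 0x9382 = 0x12182 → wrap carry → 0x2183
  0x2183 + 0x71CA = 0x0934D
One's-complement sum = 0x934D.
Checksum = ~0x934D & 0xFFFF = 0x6CB2.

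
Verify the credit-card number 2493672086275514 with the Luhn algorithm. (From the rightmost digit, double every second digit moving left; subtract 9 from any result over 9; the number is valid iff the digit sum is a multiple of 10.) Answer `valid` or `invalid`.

valid

From the right, keep odd positions and double even positions (subtract 9 from any doubled value over 9):
  doubled (positions 2,4,...): 2 1 4 7 4 3 9 4 → sum 34
  kept (positions 1,3,...): 4 5 7 6 0 7 3 4 → sum 36
Total = 70.
70 mod 10 = 0, so the number is valid.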